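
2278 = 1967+311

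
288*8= 2304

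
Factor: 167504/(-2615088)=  - 10469/163443 = - 3^( - 1)*7^( - 1)*19^2*29^1*43^( - 1)*181^( - 1 )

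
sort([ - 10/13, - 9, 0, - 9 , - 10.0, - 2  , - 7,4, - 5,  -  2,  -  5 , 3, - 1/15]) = [ - 10.0, - 9, - 9, - 7, - 5, - 5 , - 2, - 2,-10/13,-1/15,  0,3,4]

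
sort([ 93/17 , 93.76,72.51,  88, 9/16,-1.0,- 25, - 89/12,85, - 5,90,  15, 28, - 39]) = [ - 39,-25,  -  89/12, - 5, - 1.0,9/16,  93/17,15,28,  72.51 , 85,88, 90,93.76 ]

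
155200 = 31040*5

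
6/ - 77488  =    -  1 + 38741/38744=- 0.00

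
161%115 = 46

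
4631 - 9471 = - 4840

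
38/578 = 19/289  =  0.07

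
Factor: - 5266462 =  - 2^1*131^1*20101^1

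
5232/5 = 5232/5 = 1046.40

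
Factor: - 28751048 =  -2^3*3593881^1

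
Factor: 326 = 2^1*163^1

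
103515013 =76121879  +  27393134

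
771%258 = 255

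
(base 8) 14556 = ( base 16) 196E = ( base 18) 121C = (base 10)6510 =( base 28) 88E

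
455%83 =40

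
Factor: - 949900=-2^2*5^2 * 7^1*23^1*59^1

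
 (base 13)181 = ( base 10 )274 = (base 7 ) 541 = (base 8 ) 422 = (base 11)22a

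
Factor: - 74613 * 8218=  - 2^1 * 3^1*7^2*11^1*17^1*19^1*587^1 = - 613169634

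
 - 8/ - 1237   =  8/1237 = 0.01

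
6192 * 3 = 18576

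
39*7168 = 279552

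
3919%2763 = 1156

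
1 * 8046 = 8046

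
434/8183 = 62/1169 = 0.05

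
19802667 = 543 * 36469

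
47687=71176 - 23489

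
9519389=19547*487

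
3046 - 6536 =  - 3490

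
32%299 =32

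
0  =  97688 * 0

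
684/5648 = 171/1412 = 0.12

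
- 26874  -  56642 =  - 83516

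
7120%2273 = 301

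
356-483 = -127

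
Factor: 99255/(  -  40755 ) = - 11^( -1)*19^(-1 )*509^1 = -509/209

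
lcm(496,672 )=20832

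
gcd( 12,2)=2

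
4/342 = 2/171 = 0.01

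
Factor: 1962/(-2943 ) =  - 2^1*3^ ( - 1) =- 2/3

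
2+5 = 7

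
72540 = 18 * 4030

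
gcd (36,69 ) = 3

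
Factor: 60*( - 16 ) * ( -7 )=2^6*3^1*5^1 * 7^1= 6720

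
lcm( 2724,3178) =19068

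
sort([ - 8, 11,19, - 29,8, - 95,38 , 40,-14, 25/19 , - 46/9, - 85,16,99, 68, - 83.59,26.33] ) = [ - 95, - 85, - 83.59, - 29, - 14, - 8,- 46/9,25/19,8 , 11,16, 19,26.33,38,40, 68,99]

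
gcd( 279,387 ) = 9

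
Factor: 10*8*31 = 2480 = 2^4*5^1*31^1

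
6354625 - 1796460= 4558165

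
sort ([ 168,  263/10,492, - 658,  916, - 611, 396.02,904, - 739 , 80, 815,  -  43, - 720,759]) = [-739, - 720 , - 658,- 611,  -  43, 263/10, 80,  168, 396.02,492, 759,815,904,916]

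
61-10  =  51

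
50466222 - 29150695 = 21315527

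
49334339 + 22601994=71936333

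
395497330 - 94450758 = 301046572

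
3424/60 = 57+1/15 = 57.07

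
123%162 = 123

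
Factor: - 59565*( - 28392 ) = 2^3*3^2 * 5^1*7^1*11^1*13^2*19^2=1691169480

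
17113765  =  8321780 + 8791985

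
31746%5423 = 4631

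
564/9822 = 94/1637 = 0.06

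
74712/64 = 9339/8 = 1167.38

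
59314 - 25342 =33972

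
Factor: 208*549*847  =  96720624=2^4*3^2*7^1 *11^2*13^1*61^1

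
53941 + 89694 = 143635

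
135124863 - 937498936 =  - 802374073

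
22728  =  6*3788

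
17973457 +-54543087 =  - 36569630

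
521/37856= 521/37856 = 0.01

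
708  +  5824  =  6532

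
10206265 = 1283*7955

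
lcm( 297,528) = 4752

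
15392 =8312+7080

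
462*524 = 242088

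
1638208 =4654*352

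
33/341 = 3/31 = 0.10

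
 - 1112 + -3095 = - 4207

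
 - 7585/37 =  - 205 = - 205.00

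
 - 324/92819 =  - 324/92819 = - 0.00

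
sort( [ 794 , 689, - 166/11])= [ - 166/11, 689, 794]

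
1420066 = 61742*23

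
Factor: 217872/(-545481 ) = -272/681= - 2^4*3^(-1) * 17^1*227^( - 1 )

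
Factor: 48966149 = 23^1 *2128963^1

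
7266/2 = 3633 = 3633.00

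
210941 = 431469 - 220528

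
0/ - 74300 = 0/1 = - 0.00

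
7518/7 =1074= 1074.00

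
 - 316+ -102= -418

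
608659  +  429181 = 1037840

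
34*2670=90780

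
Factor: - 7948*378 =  - 3004344 = - 2^3*3^3 * 7^1 * 1987^1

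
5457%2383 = 691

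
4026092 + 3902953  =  7929045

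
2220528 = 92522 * 24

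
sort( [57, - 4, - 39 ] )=[ - 39  , - 4, 57]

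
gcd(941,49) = 1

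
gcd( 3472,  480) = 16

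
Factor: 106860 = 2^2*3^1*5^1*13^1*137^1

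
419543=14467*29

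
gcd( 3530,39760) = 10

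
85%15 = 10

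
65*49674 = 3228810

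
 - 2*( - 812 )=1624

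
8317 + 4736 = 13053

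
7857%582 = 291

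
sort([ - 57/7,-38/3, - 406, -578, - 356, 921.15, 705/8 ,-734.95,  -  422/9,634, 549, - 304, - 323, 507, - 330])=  [ - 734.95,  -  578,- 406, - 356,-330, - 323, - 304, - 422/9, - 38/3, -57/7, 705/8, 507, 549 , 634, 921.15] 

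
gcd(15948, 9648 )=36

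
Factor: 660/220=3^1 = 3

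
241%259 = 241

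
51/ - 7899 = -1 + 2616/2633 = - 0.01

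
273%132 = 9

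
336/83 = 4 + 4/83 = 4.05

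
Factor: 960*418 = 2^7*3^1*5^1*11^1*19^1 = 401280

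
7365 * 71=522915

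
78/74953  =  78/74953 = 0.00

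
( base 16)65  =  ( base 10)101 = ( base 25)41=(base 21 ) 4h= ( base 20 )51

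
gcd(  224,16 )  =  16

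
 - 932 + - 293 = - 1225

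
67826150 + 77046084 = 144872234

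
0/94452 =0 = 0.00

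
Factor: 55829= 55829^1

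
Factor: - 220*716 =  - 2^4*5^1*11^1*179^1 = - 157520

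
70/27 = 70/27 = 2.59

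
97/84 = 97/84  =  1.15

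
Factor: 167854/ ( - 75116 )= - 2^( - 1)*23^1*41^1*211^( - 1) = -943/422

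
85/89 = 85/89 = 0.96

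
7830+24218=32048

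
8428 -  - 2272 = 10700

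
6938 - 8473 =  - 1535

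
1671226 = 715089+956137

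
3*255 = 765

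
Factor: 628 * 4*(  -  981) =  - 2^4*3^2*109^1*157^1 = - 2464272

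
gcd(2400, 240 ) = 240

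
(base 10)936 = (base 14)4AC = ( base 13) 570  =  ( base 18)2G0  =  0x3a8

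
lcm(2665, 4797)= 23985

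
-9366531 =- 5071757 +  -4294774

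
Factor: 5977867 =7^1*853981^1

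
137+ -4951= - 4814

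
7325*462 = 3384150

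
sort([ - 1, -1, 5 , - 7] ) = [ - 7, - 1,- 1 , 5] 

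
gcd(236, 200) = 4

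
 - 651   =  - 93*7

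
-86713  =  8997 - 95710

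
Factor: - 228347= -7^1 * 32621^1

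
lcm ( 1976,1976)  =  1976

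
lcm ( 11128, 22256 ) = 22256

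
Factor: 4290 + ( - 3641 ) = 11^1*59^1=649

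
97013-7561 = 89452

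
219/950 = 219/950 = 0.23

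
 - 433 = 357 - 790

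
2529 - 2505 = 24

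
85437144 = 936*91279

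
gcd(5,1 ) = 1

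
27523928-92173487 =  - 64649559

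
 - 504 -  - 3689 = 3185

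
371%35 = 21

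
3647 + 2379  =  6026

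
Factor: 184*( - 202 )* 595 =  - 2^4 * 5^1*7^1*17^1 *23^1*101^1 = - 22114960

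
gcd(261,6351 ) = 87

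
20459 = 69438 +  - 48979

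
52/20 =13/5 = 2.60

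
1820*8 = 14560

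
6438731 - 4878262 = 1560469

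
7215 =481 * 15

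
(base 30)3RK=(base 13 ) 17b7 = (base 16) DCA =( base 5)103110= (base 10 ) 3530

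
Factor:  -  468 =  - 2^2*3^2 * 13^1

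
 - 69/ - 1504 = 69/1504  =  0.05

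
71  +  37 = 108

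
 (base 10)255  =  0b11111111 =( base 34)7h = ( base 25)a5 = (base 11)212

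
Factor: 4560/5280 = 2^( - 1)*11^( - 1) * 19^1  =  19/22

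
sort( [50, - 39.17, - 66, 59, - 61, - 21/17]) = [ - 66, - 61 , - 39.17,-21/17,50, 59]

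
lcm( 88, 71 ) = 6248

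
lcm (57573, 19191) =57573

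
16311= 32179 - 15868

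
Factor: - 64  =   - 2^6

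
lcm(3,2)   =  6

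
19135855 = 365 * 52427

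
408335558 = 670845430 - 262509872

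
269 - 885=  - 616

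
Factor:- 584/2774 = -2^2*19^(-1 )=- 4/19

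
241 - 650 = - 409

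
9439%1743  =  724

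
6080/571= 10 + 370/571= 10.65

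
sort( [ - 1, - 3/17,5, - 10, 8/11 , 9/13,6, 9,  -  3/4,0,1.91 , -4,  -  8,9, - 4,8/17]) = [ - 10, - 8, - 4, - 4 ,  -  1, - 3/4, - 3/17,  0, 8/17, 9/13, 8/11,1.91,5,6, 9, 9 ]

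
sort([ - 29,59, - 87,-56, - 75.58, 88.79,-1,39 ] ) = [-87, - 75.58,  -  56, - 29,-1,39,59, 88.79]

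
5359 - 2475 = 2884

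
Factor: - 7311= - 3^1*2437^1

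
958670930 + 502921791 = 1461592721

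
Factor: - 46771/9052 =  - 2^( - 2)*31^( - 1)*73^( - 1)*46771^1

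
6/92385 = 2/30795=0.00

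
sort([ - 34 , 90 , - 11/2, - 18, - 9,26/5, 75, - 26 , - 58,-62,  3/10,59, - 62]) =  [ - 62 , - 62,  -  58, - 34, - 26,-18, - 9, - 11/2, 3/10,26/5,59,75, 90]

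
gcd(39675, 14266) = 1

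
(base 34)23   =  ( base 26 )2J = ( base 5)241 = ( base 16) 47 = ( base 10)71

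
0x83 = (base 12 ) AB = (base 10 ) 131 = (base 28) 4J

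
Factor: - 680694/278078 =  - 3^1*7^1*19^1*163^( - 1 ) = -399/163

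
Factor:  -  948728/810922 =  - 474364/405461 = -2^2*7^(  -  1)*11^1*10781^1*57923^ (  -  1 )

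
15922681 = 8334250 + 7588431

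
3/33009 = 1/11003 = 0.00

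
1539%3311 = 1539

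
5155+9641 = 14796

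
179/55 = 179/55  =  3.25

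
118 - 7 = 111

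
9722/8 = 1215 + 1/4 = 1215.25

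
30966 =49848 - 18882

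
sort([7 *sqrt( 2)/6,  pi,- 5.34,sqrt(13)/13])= [ - 5.34, sqrt( 13 )/13,7*sqrt (2 )/6 , pi ] 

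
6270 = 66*95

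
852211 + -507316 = 344895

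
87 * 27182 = 2364834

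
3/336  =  1/112 = 0.01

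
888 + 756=1644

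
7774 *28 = 217672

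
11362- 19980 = -8618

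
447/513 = 149/171 = 0.87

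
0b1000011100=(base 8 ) 1034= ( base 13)327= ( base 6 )2300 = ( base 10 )540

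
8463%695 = 123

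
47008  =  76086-29078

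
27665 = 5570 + 22095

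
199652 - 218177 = -18525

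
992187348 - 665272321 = 326915027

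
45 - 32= 13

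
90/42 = 2 + 1/7  =  2.14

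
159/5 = 31 + 4/5 = 31.80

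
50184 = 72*697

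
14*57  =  798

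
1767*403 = 712101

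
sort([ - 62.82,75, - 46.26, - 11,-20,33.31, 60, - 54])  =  [ - 62.82,-54, - 46.26, - 20, - 11,33.31,60, 75 ]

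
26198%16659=9539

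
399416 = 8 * 49927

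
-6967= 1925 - 8892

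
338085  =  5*67617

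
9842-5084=4758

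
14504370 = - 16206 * ( - 895 )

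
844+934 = 1778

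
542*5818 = 3153356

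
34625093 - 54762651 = -20137558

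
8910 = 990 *9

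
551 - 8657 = -8106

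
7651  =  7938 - 287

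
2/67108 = 1/33554 = 0.00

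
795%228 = 111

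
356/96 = 89/24 = 3.71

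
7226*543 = 3923718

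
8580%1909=944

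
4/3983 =4/3983 =0.00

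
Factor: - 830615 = -5^1*271^1*613^1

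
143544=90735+52809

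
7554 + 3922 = 11476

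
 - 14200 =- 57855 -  - 43655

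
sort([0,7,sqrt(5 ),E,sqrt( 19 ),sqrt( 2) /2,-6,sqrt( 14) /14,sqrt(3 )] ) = [ - 6,0,sqrt(14)/14, sqrt(2)/2,  sqrt(  3),  sqrt( 5), E,sqrt(  19),7]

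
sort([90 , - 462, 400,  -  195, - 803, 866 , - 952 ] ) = [ - 952,  -  803, -462,-195,90,400, 866 ]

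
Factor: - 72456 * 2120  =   - 2^6*3^1*5^1 * 53^1* 3019^1 = - 153606720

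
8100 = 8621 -521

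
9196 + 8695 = 17891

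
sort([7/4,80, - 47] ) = [ -47, 7/4,80]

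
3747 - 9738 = - 5991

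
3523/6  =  587 + 1/6 =587.17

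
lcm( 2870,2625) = 215250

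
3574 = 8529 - 4955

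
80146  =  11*7286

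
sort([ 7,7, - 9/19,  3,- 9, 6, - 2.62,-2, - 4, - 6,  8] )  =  [-9 , - 6, - 4, - 2.62, - 2,-9/19,3, 6,  7, 7, 8] 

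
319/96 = 3+ 31/96 = 3.32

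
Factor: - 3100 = - 2^2*5^2*31^1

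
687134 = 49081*14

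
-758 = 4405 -5163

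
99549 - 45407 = 54142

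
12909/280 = 46 + 29/280   =  46.10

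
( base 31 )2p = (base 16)57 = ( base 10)87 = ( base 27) 36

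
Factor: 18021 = 3^1 *6007^1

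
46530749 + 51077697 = 97608446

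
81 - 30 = 51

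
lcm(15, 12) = 60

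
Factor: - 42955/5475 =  - 3^( - 1)*5^( - 1 )*11^2*71^1*73^(-1 )= -8591/1095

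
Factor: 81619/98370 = 2^( - 1)*3^( - 2)*5^ ( -1)*  1093^( - 1 )*81619^1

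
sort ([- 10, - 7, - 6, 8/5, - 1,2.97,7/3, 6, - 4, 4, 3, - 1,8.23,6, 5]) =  [ - 10, - 7, - 6 , - 4, - 1,-1,8/5 , 7/3,2.97, 3,4,5,  6,6, 8.23]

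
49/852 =49/852 = 0.06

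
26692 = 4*6673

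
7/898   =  7/898  =  0.01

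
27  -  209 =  - 182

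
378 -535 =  - 157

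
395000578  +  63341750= 458342328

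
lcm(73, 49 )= 3577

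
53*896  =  47488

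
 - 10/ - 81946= 5/40973 = 0.00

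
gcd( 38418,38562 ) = 6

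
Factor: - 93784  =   - 2^3* 19^1 * 617^1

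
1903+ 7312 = 9215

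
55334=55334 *1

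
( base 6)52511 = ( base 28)91F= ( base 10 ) 7099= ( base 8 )15673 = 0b1101110111011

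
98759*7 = 691313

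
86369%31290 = 23789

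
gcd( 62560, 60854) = 2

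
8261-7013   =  1248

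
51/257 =51/257 = 0.20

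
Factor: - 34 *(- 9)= 306 = 2^1*  3^2*17^1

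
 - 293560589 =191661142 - 485221731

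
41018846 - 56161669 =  - 15142823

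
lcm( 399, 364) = 20748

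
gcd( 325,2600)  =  325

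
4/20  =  1/5=0.20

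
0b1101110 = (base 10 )110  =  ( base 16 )6E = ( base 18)62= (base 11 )a0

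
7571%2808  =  1955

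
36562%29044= 7518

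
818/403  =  2 + 12/403 = 2.03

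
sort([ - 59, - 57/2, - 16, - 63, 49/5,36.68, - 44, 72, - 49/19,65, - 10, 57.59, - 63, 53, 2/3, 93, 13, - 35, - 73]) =[  -  73, - 63, - 63,  -  59, - 44, - 35  ,- 57/2, -16,- 10,-49/19, 2/3, 49/5, 13, 36.68,53,57.59, 65,72, 93]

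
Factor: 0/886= 0 = 0^1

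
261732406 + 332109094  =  593841500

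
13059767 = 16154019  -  3094252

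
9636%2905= 921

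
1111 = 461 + 650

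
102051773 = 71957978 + 30093795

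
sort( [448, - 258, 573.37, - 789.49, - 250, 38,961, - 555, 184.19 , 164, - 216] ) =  [ - 789.49, - 555,-258, - 250, -216 , 38, 164,  184.19, 448 , 573.37, 961] 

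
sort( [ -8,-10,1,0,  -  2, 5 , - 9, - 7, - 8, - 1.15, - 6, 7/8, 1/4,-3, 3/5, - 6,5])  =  [ - 10, - 9, - 8, - 8,-7,- 6, - 6, - 3, - 2, - 1.15,0, 1/4,  3/5, 7/8, 1, 5, 5 ] 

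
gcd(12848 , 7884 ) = 292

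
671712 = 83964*8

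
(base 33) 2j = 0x55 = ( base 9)104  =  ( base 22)3J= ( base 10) 85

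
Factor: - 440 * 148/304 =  - 2^1*5^1*11^1*19^ ( - 1)*37^1 = - 4070/19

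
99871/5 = 99871/5= 19974.20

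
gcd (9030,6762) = 42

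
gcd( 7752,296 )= 8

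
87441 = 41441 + 46000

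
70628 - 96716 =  - 26088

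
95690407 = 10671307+85019100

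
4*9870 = 39480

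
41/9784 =41/9784=0.00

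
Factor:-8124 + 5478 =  - 2646 = - 2^1*3^3*7^2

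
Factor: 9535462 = 2^1*59^1*80809^1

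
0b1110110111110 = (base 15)23c9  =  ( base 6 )55130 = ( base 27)ac0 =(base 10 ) 7614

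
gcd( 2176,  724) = 4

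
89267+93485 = 182752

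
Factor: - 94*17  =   - 2^1*17^1 * 47^1 = - 1598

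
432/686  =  216/343 = 0.63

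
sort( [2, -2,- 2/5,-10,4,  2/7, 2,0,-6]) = [ - 10 , - 6, -2, - 2/5 , 0, 2/7, 2,  2,4]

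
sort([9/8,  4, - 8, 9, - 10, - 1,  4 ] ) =[ - 10 , - 8, - 1, 9/8,4,4, 9]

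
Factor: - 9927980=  - 2^2*5^1*496399^1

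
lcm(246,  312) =12792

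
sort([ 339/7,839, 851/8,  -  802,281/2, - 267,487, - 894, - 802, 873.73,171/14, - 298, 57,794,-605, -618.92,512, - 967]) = [ - 967,  -  894, - 802,- 802, - 618.92, - 605, - 298,-267,171/14, 339/7,57, 851/8,281/2,487 , 512,794, 839,873.73 ] 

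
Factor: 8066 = 2^1*37^1*109^1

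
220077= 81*2717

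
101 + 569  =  670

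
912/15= 60+4/5 = 60.80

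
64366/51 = 1262 + 4/51 = 1262.08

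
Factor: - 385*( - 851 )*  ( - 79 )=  - 5^1* 7^1*11^1*23^1*37^1 *79^1= - 25883165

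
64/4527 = 64/4527= 0.01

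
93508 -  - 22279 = 115787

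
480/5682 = 80/947  =  0.08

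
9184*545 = 5005280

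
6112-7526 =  - 1414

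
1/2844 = 1/2844 = 0.00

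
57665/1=57665 = 57665.00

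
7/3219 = 7/3219 = 0.00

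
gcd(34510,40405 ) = 5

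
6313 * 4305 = 27177465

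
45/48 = 15/16 = 0.94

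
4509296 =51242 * 88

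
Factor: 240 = 2^4*3^1*5^1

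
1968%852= 264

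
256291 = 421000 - 164709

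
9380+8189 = 17569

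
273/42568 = 273/42568 = 0.01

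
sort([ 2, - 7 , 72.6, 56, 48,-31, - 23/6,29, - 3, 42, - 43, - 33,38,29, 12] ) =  [ - 43, - 33, - 31, - 7, - 23/6, - 3,2,  12, 29, 29,  38, 42, 48, 56, 72.6 ]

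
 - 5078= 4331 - 9409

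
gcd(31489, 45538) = 1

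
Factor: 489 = 3^1*163^1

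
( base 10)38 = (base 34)14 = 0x26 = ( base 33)15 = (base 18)22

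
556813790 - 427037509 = 129776281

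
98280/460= 213 + 15/23 =213.65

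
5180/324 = 15 + 80/81 = 15.99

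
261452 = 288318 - 26866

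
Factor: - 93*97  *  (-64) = 577344 =2^6*3^1*31^1*97^1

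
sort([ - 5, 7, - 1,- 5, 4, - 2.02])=[ - 5,-5, - 2.02, - 1, 4,7]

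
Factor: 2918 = 2^1*1459^1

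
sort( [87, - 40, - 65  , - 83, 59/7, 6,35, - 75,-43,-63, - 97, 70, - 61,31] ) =[ - 97, - 83,  -  75, - 65, - 63, - 61, - 43, - 40,6 , 59/7, 31 , 35, 70, 87 ] 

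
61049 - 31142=29907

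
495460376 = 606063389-110603013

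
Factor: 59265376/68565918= 29632688/34282959 = 2^4*3^(  -  1)*29^ (-1 )*103^1*389^ ( - 1)*1013^( - 1)*17981^1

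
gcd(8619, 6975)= 3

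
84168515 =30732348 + 53436167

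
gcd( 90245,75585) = 5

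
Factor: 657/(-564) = -2^( - 2 )* 3^1*47^(-1 )*73^1 = -  219/188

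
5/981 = 5/981 = 0.01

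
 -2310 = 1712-4022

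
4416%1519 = 1378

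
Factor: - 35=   -  5^1*7^1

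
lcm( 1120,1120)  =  1120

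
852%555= 297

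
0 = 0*233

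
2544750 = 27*94250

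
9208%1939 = 1452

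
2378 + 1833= 4211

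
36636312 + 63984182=100620494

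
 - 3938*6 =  - 23628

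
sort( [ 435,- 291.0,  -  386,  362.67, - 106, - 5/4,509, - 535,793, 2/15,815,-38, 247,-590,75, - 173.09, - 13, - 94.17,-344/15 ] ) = [ - 590, - 535, - 386,-291.0, - 173.09, -106, - 94.17, - 38, - 344/15,-13,-5/4,  2/15,75,247,362.67,435,509, 793, 815] 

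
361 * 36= 12996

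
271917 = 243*1119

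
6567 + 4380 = 10947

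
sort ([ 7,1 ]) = [ 1,7] 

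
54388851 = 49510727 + 4878124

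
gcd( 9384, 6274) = 2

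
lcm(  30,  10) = 30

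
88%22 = 0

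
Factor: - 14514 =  - 2^1*3^1*41^1 *59^1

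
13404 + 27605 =41009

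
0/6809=0 = 0.00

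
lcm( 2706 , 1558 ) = 51414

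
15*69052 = 1035780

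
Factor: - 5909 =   -  19^1*311^1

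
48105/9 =5345=5345.00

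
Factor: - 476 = - 2^2*7^1*17^1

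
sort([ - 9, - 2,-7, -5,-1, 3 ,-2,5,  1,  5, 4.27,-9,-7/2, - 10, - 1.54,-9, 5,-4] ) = [ - 10, - 9, - 9,  -  9 , - 7, - 5, - 4,-7/2, - 2, - 2,  -  1.54 , - 1,1, 3, 4.27,5, 5, 5 ] 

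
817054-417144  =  399910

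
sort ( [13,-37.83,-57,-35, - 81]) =[  -  81, - 57,-37.83,-35, 13 ] 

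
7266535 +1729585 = 8996120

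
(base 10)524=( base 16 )20C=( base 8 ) 1014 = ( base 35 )ey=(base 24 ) LK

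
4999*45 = 224955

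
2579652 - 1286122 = 1293530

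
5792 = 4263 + 1529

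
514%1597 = 514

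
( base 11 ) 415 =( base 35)EA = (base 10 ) 500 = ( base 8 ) 764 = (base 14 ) 27a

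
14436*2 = 28872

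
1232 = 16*77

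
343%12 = 7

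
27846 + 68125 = 95971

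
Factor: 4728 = 2^3*3^1*197^1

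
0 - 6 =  - 6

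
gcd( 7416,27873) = 9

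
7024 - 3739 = 3285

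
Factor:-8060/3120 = -31/12 =- 2^ (-2)*3^(-1)*31^1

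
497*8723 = 4335331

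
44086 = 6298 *7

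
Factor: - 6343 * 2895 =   -  3^1*5^1 * 193^1 * 6343^1 = -  18362985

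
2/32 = 1/16  =  0.06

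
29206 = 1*29206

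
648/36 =18=18.00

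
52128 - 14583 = 37545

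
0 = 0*91584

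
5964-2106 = 3858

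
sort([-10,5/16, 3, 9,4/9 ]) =[ -10, 5/16, 4/9, 3,  9]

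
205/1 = 205 = 205.00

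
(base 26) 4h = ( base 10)121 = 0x79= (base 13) 94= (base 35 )3g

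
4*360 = 1440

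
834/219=278/73 = 3.81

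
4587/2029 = 2 + 529/2029 = 2.26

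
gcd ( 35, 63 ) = 7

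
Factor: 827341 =29^1*47^1 * 607^1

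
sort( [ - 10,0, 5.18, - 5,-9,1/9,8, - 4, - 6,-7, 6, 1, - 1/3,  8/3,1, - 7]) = [ - 10, - 9, - 7, - 7, - 6,  -  5, - 4, - 1/3,  0,1/9,1,1,  8/3,5.18,6,8]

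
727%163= 75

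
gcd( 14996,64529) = 1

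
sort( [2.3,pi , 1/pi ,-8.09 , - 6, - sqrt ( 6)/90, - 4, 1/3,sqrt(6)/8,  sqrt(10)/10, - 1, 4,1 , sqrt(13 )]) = [ - 8.09,-6,-4, - 1, - sqrt( 6)/90 , sqrt ( 6 ) /8 , sqrt( 10)/10 , 1/pi, 1/3, 1,2.3,pi,  sqrt(13 ), 4]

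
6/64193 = 6/64193  =  0.00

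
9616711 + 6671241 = 16287952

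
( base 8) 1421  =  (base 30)Q5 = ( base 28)101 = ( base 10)785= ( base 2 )1100010001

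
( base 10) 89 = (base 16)59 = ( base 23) 3K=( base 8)131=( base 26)3b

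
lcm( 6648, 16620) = 33240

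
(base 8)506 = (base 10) 326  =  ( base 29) B7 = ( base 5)2301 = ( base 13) 1c1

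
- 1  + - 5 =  - 6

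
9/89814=3/29938  =  0.00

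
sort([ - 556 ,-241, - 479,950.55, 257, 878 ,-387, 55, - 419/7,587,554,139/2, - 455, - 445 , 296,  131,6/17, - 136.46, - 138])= [-556, - 479, - 455,-445, - 387, - 241, - 138, - 136.46, - 419/7,6/17, 55,139/2,131 , 257,296, 554,587, 878,950.55 ] 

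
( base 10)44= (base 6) 112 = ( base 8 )54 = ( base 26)1I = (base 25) 1J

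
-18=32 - 50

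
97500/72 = 8125/6 = 1354.17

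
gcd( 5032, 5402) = 74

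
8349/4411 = 759/401 = 1.89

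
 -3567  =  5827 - 9394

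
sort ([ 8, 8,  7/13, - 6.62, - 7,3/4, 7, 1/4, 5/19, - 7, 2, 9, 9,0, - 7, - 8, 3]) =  [ - 8, - 7, - 7, - 7, - 6.62, 0,1/4,  5/19 , 7/13 , 3/4,2, 3, 7,8 , 8,9, 9]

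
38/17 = 38/17=2.24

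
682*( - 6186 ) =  - 4218852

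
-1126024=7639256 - 8765280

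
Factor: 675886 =2^1*17^1*103^1*193^1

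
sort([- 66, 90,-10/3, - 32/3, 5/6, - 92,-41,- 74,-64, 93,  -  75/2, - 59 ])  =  [-92, -74, - 66,  -  64,- 59,  -  41,- 75/2 , - 32/3,  -  10/3, 5/6, 90, 93] 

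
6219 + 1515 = 7734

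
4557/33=138 + 1/11 = 138.09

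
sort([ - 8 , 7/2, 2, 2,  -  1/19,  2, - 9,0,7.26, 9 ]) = [ - 9,  -  8, - 1/19, 0, 2,2,2 , 7/2, 7.26, 9]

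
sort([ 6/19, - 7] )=[-7,6/19]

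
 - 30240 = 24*( - 1260) 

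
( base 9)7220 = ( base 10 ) 5283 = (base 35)4AX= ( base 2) 1010010100011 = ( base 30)5Q3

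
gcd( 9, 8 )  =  1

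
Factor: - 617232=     -  2^4*3^1 * 7^1 * 11^1*167^1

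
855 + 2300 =3155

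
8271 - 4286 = 3985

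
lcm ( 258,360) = 15480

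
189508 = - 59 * ( - 3212)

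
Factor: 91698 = 2^1*3^1*17^1 * 29^1*31^1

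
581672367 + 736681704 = 1318354071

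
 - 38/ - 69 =38/69= 0.55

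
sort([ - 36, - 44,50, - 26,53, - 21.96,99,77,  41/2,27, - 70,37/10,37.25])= [ - 70 ,-44, - 36, - 26,-21.96, 37/10, 41/2,27,37.25,50,  53,77,99 ]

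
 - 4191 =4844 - 9035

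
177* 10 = 1770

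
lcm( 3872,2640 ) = 58080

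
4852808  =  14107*344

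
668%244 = 180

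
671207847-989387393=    - 318179546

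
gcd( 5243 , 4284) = 7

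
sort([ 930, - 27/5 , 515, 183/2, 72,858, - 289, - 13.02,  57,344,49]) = [ - 289, - 13.02,-27/5, 49,  57,72,183/2, 344, 515,858,930]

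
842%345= 152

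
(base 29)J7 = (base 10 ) 558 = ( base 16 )22E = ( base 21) 15C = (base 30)ii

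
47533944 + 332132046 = 379665990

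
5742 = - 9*(  -  638)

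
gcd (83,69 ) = 1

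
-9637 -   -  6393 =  - 3244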